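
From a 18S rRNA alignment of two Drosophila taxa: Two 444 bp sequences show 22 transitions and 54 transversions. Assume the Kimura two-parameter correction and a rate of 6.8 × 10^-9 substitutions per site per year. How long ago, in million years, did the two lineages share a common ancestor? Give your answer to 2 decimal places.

14.29

P = 22/444 ≈ 0.04955 and Q = 54/444 ≈ 0.121622.
Under the Kimura two-parameter model, d = −½ ln(1 − 2P − Q) − ¼ ln(1 − 2Q).
1 − 2P − Q = 0.779278, giving −½ ln(0.779278) = 0.124694.
1 − 2Q = 0.756756, giving −¼ ln(0.756756) = 0.069679.
d = 0.124694 + 0.069679 = 0.194373.
Under a molecular clock d = 2μt, so t = d/(2μ) = 0.194373 / (2 × 6.8 × 10^-9) = 14.29 million years.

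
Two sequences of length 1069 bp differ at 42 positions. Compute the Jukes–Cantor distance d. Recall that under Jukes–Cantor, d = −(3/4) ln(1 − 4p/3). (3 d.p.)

p = 42/1069 ≈ 0.039289.
d = −(3/4) ln(1 − 4p/3) = −0.75 ln(1 − 0.052385) = −0.75 ln(0.947615)
  = −0.75 × (-0.053807) = 0.040355 substitutions/site.

0.040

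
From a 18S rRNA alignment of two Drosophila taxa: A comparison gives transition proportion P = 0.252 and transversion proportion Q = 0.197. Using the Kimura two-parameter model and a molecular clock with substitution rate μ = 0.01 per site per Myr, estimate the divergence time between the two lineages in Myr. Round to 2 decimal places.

36.44

Under the Kimura two-parameter model, d = −½ ln(1 − 2P − Q) − ¼ ln(1 − 2Q).
1 − 2P − Q = 0.299, giving −½ ln(0.299) = 0.603656.
1 − 2Q = 0.606, giving −¼ ln(0.606) = 0.125219.
d = 0.603656 + 0.125219 = 0.728875.
Under a molecular clock d = 2μt, so t = d/(2μ) = 0.728875 / (2 × 0.01) = 36.44 Myr.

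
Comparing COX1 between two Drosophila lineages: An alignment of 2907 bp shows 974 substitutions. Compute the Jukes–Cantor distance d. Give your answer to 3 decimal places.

p = 974/2907 ≈ 0.335053.
d = −(3/4) ln(1 − 4p/3) = −0.75 ln(1 − 0.446737) = −0.75 ln(0.553263)
  = −0.75 × (-0.591922) = 0.443942 substitutions/site.

0.444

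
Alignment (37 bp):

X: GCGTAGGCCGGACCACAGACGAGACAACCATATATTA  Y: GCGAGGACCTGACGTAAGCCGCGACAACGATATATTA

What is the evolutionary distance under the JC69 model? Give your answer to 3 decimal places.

The sequences differ at 10 of 37 sites (4, 5, 7, 10, 14, 15, 16, 19, 22, 29), so p = 10/37 ≈ 0.27027.
d = −(3/4) ln(1 − 4p/3) = −0.75 ln(1 − 0.36036) = −0.75 ln(0.63964)
  = −0.75 × (-0.446850) = 0.335138 substitutions/site.

0.335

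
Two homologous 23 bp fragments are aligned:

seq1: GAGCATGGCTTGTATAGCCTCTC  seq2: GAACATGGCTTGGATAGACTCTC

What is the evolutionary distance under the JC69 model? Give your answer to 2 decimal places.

The sequences differ at 3 of 23 sites (3, 13, 18), so p = 3/23 ≈ 0.130435.
d = −(3/4) ln(1 − 4p/3) = −0.75 ln(1 − 0.173913) = −0.75 ln(0.826087)
  = −0.75 × (-0.191055) = 0.143291 substitutions/site.

0.14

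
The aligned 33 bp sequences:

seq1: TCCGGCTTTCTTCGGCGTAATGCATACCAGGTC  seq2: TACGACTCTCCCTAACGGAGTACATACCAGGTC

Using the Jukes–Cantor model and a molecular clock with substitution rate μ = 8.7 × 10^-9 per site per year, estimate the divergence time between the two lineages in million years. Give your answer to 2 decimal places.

25.34

The sequences differ at 11 of 33 sites, so p = 11/33 ≈ 0.333333.
d = −(3/4) ln(1 − 4p/3) = −0.75 ln(1 − 0.444444) = −0.75 ln(0.555556)
  = −0.75 × (-0.587786) = 0.440840 substitutions/site.
Under a molecular clock d = 2μt, so t = d/(2μ) = 0.440840 / (2 × 8.7 × 10^-9) = 25.34 million years.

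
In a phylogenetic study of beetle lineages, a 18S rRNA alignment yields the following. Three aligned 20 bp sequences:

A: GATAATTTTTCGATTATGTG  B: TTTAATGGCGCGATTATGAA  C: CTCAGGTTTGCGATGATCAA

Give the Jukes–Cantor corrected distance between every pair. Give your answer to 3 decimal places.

A–B: 8/20 sites differ → p = 0.4, d = −0.75 ln(1 − 0.533333) = 0.571605 ≈ 0.572.
A–C: 10/20 sites differ → p = 0.5, d = −0.75 ln(1 − 0.666667) = 0.823960 ≈ 0.824.
B–C: 9/20 sites differ → p = 0.45, d = −0.75 ln(1 − 0.6) = 0.687218 ≈ 0.687.

d(A,B) = 0.572, d(A,C) = 0.824, d(B,C) = 0.687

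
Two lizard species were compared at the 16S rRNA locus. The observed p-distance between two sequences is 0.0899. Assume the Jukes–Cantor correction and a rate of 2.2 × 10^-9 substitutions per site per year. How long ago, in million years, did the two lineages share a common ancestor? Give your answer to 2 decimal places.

d = −(3/4) ln(1 − 4p/3) = −0.75 ln(1 − 0.119867) = −0.75 ln(0.880133)
  = −0.75 × (-0.127682) = 0.095762 substitutions/site.
Under a molecular clock d = 2μt, so t = d/(2μ) = 0.095762 / (2 × 2.2 × 10^-9) = 21.76 million years.

21.76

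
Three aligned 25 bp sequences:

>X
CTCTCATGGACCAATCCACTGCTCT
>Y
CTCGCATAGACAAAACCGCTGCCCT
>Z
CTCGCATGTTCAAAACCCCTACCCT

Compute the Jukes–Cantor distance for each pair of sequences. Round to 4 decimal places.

d(X,Y) = 0.2892, d(X,Z) = 0.4172, d(Y,Z) = 0.2326

X–Y: 6/25 sites differ → p = 0.24, d = −0.75 ln(1 − 0.32) = 0.289247 ≈ 0.2892.
X–Z: 8/25 sites differ → p = 0.32, d = −0.75 ln(1 − 0.426667) = 0.417216 ≈ 0.4172.
Y–Z: 5/25 sites differ → p = 0.2, d = −0.75 ln(1 − 0.266667) = 0.232617 ≈ 0.2326.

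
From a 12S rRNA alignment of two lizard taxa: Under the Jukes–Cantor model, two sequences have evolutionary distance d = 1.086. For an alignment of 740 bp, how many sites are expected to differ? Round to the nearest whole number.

Invert JC69: p = (3/4)(1 − e^(−4d/3)) = 0.75 × (1 − e^(-1.448)) = 0.75 × (1 − 0.235040) = 0.573720.
Expected differing sites = pL ≈ 0.573720 × 740 = 424.5528 ≈ 425.

425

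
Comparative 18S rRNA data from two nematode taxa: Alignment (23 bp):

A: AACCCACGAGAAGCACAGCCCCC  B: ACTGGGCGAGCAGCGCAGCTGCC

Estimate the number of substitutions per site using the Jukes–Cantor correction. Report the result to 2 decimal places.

The sequences differ at 9 of 23 sites (2, 3, 4, 5, 6, 11, 15, 20, 21), so p = 9/23 ≈ 0.391304.
d = −(3/4) ln(1 − 4p/3) = −0.75 ln(1 − 0.521739) = −0.75 ln(0.478261)
  = −0.75 × (-0.737599) = 0.553199 substitutions/site.

0.55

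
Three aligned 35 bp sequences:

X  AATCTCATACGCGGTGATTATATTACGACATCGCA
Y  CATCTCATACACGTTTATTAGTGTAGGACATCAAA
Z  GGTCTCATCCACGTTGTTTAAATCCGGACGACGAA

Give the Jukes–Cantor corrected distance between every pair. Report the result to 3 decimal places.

X–Y: 10/35 sites differ → p ≈ 0.285714, d = −0.75 ln(1 − 0.380952) = 0.359679 ≈ 0.360.
X–Z: 13/35 sites differ → p ≈ 0.371429, d = −0.75 ln(1 − 0.495239) = 0.512753 ≈ 0.513.
Y–Z: 13/35 sites differ → p ≈ 0.371429, d = −0.75 ln(1 − 0.495239) = 0.512753 ≈ 0.513.

d(X,Y) = 0.360, d(X,Z) = 0.513, d(Y,Z) = 0.513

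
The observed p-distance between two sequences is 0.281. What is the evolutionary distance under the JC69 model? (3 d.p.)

0.352

d = −(3/4) ln(1 − 4p/3) = −0.75 ln(1 − 0.374667) = −0.75 ln(0.625333)
  = −0.75 × (-0.469471) = 0.352103 substitutions/site.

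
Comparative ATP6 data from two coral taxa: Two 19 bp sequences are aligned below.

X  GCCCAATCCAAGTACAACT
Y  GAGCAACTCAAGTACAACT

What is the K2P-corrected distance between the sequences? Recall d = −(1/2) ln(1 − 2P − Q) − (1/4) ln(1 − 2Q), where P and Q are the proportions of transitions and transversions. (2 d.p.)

Of 19 sites, 2 differences are transitions and 2 are transversions, so P = 2/19 ≈ 0.105263 and Q = 2/19 ≈ 0.105263.
Under the Kimura two-parameter model, d = −½ ln(1 − 2P − Q) − ¼ ln(1 − 2Q).
1 − 2P − Q = 0.684211, giving −½ ln(0.684211) = 0.189744.
1 − 2Q = 0.789474, giving −¼ ln(0.789474) = 0.059097.
d = 0.189744 + 0.059097 = 0.248841.

0.25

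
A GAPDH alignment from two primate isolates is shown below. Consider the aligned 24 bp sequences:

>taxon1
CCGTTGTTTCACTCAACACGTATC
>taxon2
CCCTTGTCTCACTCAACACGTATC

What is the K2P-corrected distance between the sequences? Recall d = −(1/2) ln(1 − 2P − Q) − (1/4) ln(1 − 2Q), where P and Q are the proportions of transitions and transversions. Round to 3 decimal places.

0.089

Of 24 sites, 1 differences are transitions and 1 are transversions, so P = 1/24 ≈ 0.041667 and Q = 1/24 ≈ 0.041667.
Under the Kimura two-parameter model, d = −½ ln(1 − 2P − Q) − ¼ ln(1 − 2Q).
1 − 2P − Q = 0.874999, giving −½ ln(0.874999) = 0.066766.
1 − 2Q = 0.916666, giving −¼ ln(0.916666) = 0.021753.
d = 0.066766 + 0.021753 = 0.088519.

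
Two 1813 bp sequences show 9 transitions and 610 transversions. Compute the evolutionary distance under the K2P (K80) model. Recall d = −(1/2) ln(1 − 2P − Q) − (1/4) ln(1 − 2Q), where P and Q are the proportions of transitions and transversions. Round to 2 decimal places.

P = 9/1813 ≈ 0.004964 and Q = 610/1813 ≈ 0.336459.
Under the Kimura two-parameter model, d = −½ ln(1 − 2P − Q) − ¼ ln(1 − 2Q).
1 − 2P − Q = 0.653613, giving −½ ln(0.653613) = 0.212620.
1 − 2Q = 0.327082, giving −¼ ln(0.327082) = 0.279386.
d = 0.212620 + 0.279386 = 0.492006.

0.49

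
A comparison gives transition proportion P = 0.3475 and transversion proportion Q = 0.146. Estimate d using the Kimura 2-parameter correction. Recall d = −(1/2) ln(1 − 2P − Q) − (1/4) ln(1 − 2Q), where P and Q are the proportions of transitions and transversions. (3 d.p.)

1.006

Under the Kimura two-parameter model, d = −½ ln(1 − 2P − Q) − ¼ ln(1 − 2Q).
1 − 2P − Q = 0.159, giving −½ ln(0.159) = 0.919426.
1 − 2Q = 0.708, giving −¼ ln(0.708) = 0.086328.
d = 0.919426 + 0.086328 = 1.005754.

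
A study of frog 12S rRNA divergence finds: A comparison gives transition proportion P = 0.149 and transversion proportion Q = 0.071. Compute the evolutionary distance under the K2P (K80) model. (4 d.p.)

0.2685

Under the Kimura two-parameter model, d = −½ ln(1 − 2P − Q) − ¼ ln(1 − 2Q).
1 − 2P − Q = 0.631, giving −½ ln(0.631) = 0.230225.
1 − 2Q = 0.858, giving −¼ ln(0.858) = 0.038288.
d = 0.230225 + 0.038288 = 0.268513.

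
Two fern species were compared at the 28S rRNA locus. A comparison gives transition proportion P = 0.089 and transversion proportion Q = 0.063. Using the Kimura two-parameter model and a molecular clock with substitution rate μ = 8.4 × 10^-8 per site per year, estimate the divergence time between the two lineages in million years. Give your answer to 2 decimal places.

Under the Kimura two-parameter model, d = −½ ln(1 − 2P − Q) − ¼ ln(1 − 2Q).
1 − 2P − Q = 0.759, giving −½ ln(0.759) = 0.137877.
1 − 2Q = 0.874, giving −¼ ln(0.874) = 0.033669.
d = 0.137877 + 0.033669 = 0.171546.
Under a molecular clock d = 2μt, so t = d/(2μ) = 0.171546 / (2 × 8.4 × 10^-8) = 1.02 million years.

1.02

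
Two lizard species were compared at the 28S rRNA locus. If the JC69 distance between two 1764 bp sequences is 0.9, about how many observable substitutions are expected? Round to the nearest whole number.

Invert JC69: p = (3/4)(1 − e^(−4d/3)) = 0.75 × (1 − e^(-1.2)) = 0.75 × (1 − 0.301194) = 0.524105.
Expected differing sites = pL ≈ 0.524105 × 1764 = 924.52122 ≈ 925.

925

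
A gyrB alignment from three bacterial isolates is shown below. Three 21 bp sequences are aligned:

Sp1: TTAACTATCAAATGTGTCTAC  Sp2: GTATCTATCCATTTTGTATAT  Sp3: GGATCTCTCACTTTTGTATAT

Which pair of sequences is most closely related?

Sp2 and Sp3

Sp1–Sp2: 7/21 differ, p = 0.333, d = 0.441.
Sp1–Sp3: 9/21 differ, p = 0.429, d = 0.635.
Sp2–Sp3: 4/21 differ, p = 0.190, d = 0.220.
The smallest distance is between Sp2 and Sp3.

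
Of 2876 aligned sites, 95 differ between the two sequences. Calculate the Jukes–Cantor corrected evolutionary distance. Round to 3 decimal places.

0.034

p = 95/2876 ≈ 0.033032.
d = −(3/4) ln(1 − 4p/3) = −0.75 ln(1 − 0.044043) = −0.75 ln(0.955957)
  = −0.75 × (-0.045042) = 0.033782 substitutions/site.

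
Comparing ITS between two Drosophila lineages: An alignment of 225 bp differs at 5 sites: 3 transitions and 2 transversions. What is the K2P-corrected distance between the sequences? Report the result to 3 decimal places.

0.023

P = 3/225 ≈ 0.013333 and Q = 2/225 ≈ 0.008889.
Under the Kimura two-parameter model, d = −½ ln(1 − 2P − Q) − ¼ ln(1 − 2Q).
1 − 2P − Q = 0.964445, giving −½ ln(0.964445) = 0.018101.
1 − 2Q = 0.982222, giving −¼ ln(0.982222) = 0.004484.
d = 0.018101 + 0.004484 = 0.022585.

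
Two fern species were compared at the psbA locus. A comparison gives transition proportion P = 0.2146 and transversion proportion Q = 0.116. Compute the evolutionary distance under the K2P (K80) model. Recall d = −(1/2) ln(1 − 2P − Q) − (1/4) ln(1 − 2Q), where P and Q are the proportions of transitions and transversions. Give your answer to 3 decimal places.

0.460

Under the Kimura two-parameter model, d = −½ ln(1 − 2P − Q) − ¼ ln(1 − 2Q).
1 − 2P − Q = 0.4548, giving −½ ln(0.4548) = 0.393949.
1 − 2Q = 0.768, giving −¼ ln(0.768) = 0.065991.
d = 0.393949 + 0.065991 = 0.459940.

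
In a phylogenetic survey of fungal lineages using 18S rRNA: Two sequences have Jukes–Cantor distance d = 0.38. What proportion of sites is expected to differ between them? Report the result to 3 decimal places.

0.298

p = (3/4)(1 − e^(−4d/3)) = 0.75 × (1 − e^(-0.506667)) = 0.75 × (1 − 0.602500) = 0.298125.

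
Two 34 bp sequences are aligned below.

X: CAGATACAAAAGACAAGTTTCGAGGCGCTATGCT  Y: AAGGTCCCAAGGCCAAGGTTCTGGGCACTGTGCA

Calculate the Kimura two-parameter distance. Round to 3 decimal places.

0.479

Of 34 sites, 5 differences are transitions and 7 are transversions, so P = 5/34 ≈ 0.147059 and Q = 7/34 ≈ 0.205882.
Under the Kimura two-parameter model, d = −½ ln(1 − 2P − Q) − ¼ ln(1 − 2Q).
1 − 2P − Q = 0.5, giving −½ ln(0.5) = 0.346574.
1 − 2Q = 0.588236, giving −¼ ln(0.588236) = 0.132657.
d = 0.346574 + 0.132657 = 0.479231.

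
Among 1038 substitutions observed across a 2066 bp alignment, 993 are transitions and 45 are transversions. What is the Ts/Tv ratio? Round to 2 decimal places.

22.07

R = 993/45 = 22.066666… ≈ 22.07 (to 2 d.p.).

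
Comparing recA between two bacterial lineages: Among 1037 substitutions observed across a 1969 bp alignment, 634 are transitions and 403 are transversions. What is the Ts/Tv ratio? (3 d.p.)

1.573

R = 634/403 = 1.573200… ≈ 1.573 (to 3 d.p.).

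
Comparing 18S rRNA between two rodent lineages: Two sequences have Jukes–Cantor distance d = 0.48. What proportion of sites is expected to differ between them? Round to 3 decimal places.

0.355

p = (3/4)(1 − e^(−4d/3)) = 0.75 × (1 − e^(-0.64)) = 0.75 × (1 − 0.527292) = 0.354531.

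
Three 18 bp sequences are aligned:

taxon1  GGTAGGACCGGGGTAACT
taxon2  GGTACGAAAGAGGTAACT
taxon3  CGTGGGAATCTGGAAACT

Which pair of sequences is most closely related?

taxon1–taxon2: 4/18 differ, p = 0.222, d = 0.264.
taxon1–taxon3: 7/18 differ, p = 0.389, d = 0.548.
taxon2–taxon3: 7/18 differ, p = 0.389, d = 0.548.
The smallest distance is between taxon1 and taxon2.

taxon1 and taxon2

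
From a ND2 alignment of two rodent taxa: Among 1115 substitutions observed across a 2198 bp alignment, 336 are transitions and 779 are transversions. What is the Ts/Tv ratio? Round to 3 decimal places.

R = 336/779 = 0.431322… ≈ 0.431 (to 3 d.p.).

0.431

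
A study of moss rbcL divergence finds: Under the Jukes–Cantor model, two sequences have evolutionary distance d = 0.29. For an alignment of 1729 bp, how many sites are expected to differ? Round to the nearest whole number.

Invert JC69: p = (3/4)(1 − e^(−4d/3)) = 0.75 × (1 − e^(-0.386667)) = 0.75 × (1 − 0.679317) = 0.240512.
Expected differing sites = pL ≈ 0.240512 × 1729 = 415.845248 ≈ 416.

416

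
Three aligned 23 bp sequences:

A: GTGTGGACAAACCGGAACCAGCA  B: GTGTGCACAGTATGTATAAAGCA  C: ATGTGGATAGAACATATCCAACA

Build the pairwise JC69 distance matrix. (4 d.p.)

A–B: 9/23 sites differ → p ≈ 0.391304, d = −0.75 ln(1 − 0.521739) = 0.553199 ≈ 0.5532.
A–C: 8/23 sites differ → p ≈ 0.347826, d = −0.75 ln(1 − 0.463768) = 0.467391 ≈ 0.4674.
B–C: 9/23 sites differ → p ≈ 0.391304, d = −0.75 ln(1 − 0.521739) = 0.553199 ≈ 0.5532.

d(A,B) = 0.5532, d(A,C) = 0.4674, d(B,C) = 0.5532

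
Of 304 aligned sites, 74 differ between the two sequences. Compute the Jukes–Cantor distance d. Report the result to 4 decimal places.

p = 74/304 ≈ 0.243421.
d = −(3/4) ln(1 − 4p/3) = −0.75 ln(1 − 0.324561) = −0.75 ln(0.675439)
  = −0.75 × (-0.392392) = 0.294294 substitutions/site.

0.2943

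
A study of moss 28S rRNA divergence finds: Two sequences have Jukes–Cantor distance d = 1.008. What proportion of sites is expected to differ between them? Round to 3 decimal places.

p = (3/4)(1 − e^(−4d/3)) = 0.75 × (1 − e^(-1.344)) = 0.75 × (1 − 0.260800) = 0.554400.

0.554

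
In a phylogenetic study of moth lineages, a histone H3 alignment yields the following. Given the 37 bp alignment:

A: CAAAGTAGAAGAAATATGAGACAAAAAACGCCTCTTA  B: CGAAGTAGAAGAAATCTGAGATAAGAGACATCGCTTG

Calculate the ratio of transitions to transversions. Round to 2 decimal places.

Transitions are A↔G and C↔T; transversions are all other mismatches.
Transitions: 7. Transversions: 2.
R = 7/2 = 3.50.

3.50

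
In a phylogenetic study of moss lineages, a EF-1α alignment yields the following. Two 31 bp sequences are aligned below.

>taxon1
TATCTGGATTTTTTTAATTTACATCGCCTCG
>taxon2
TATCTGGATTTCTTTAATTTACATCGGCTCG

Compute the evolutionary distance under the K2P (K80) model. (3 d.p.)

Of 31 sites, 1 differences are transitions and 1 are transversions, so P = 1/31 ≈ 0.032258 and Q = 1/31 ≈ 0.032258.
Under the Kimura two-parameter model, d = −½ ln(1 − 2P − Q) − ¼ ln(1 − 2Q).
1 − 2P − Q = 0.903226, giving −½ ln(0.903226) = 0.050891.
1 − 2Q = 0.935484, giving −¼ ln(0.935484) = 0.016673.
d = 0.050891 + 0.016673 = 0.067564.

0.068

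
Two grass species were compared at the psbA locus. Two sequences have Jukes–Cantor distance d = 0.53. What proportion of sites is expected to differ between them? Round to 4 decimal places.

0.3800

p = (3/4)(1 − e^(−4d/3)) = 0.75 × (1 − e^(-0.706667)) = 0.75 × (1 − 0.493286) = 0.380036.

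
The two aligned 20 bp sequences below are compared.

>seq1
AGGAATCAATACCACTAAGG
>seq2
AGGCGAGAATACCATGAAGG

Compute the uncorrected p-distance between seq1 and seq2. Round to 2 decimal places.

0.30

The sequences differ at 6 of 20 positions (sites 4, 5, 6, 7, 15, 16).
p = 6/20 = 0.30.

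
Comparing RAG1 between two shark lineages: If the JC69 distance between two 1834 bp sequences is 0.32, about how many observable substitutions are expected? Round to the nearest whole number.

Invert JC69: p = (3/4)(1 − e^(−4d/3)) = 0.75 × (1 − e^(-0.426667)) = 0.75 × (1 − 0.652681) = 0.260489.
Expected differing sites = pL ≈ 0.260489 × 1834 = 477.736826 ≈ 478.

478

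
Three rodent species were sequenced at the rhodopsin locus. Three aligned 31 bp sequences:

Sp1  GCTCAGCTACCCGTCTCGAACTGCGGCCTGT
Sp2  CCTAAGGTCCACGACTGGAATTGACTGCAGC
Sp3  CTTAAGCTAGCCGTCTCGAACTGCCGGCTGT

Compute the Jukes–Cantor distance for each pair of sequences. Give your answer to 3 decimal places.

Sp1–Sp2: 14/31 sites differ → p ≈ 0.451613, d = −0.75 ln(1 − 0.602151) = 0.691262 ≈ 0.691.
Sp1–Sp3: 6/31 sites differ → p ≈ 0.193548, d = −0.75 ln(1 − 0.258064) = 0.223869 ≈ 0.224.
Sp2–Sp3: 12/31 sites differ → p ≈ 0.387097, d = −0.75 ln(1 − 0.516129) = 0.544453 ≈ 0.544.

d(Sp1,Sp2) = 0.691, d(Sp1,Sp3) = 0.224, d(Sp2,Sp3) = 0.544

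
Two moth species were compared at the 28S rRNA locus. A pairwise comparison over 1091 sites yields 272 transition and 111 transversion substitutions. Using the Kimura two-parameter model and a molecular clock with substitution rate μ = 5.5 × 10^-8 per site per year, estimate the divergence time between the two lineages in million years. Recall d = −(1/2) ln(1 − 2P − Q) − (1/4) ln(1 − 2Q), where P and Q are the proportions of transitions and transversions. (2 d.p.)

P = 272/1091 ≈ 0.249313 and Q = 111/1091 ≈ 0.101742.
Under the Kimura two-parameter model, d = −½ ln(1 − 2P − Q) − ¼ ln(1 − 2Q).
1 − 2P − Q = 0.399632, giving −½ ln(0.399632) = 0.458606.
1 − 2Q = 0.796516, giving −¼ ln(0.796516) = 0.056877.
d = 0.458606 + 0.056877 = 0.515483.
Under a molecular clock d = 2μt, so t = d/(2μ) = 0.515483 / (2 × 5.5 × 10^-8) = 4.69 million years.

4.69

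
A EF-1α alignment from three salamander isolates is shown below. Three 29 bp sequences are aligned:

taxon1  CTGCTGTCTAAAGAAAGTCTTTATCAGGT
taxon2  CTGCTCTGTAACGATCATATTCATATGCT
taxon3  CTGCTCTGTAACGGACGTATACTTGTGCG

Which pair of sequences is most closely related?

taxon2 and taxon3

taxon1–taxon2: 11/29 differ, p = 0.379, d = 0.529.
taxon1–taxon3: 13/29 differ, p = 0.448, d = 0.683.
taxon2–taxon3: 7/29 differ, p = 0.241, d = 0.291.
The smallest distance is between taxon2 and taxon3.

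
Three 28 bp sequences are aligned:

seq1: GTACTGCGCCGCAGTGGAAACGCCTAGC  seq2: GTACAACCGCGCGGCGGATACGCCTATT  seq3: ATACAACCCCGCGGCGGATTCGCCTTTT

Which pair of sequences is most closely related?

seq1–seq2: 9/28 differ, p = 0.321, d = 0.420.
seq1–seq3: 11/28 differ, p = 0.393, d = 0.556.
seq2–seq3: 4/28 differ, p = 0.143, d = 0.158.
The smallest distance is between seq2 and seq3.

seq2 and seq3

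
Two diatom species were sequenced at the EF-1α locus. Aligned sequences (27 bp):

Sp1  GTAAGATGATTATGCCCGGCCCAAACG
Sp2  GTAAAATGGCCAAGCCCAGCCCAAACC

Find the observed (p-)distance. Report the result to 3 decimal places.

0.259

The sequences differ at 7 of 27 positions (sites 5, 9, 10, 11, 13, 18, 27).
p = 7/27 = 0.259259… ≈ 0.259 (to 3 d.p.).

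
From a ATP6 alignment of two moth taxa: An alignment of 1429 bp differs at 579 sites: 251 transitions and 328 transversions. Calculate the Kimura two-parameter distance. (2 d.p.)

0.59

P = 251/1429 ≈ 0.175647 and Q = 328/1429 ≈ 0.229531.
Under the Kimura two-parameter model, d = −½ ln(1 − 2P − Q) − ¼ ln(1 − 2Q).
1 − 2P − Q = 0.419175, giving −½ ln(0.419175) = 0.434733.
1 − 2Q = 0.540938, giving −¼ ln(0.540938) = 0.153613.
d = 0.434733 + 0.153613 = 0.588346.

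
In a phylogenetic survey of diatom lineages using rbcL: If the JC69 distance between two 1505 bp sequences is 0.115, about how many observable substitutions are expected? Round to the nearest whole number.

Invert JC69: p = (3/4)(1 − e^(−4d/3)) = 0.75 × (1 − e^(-0.153333)) = 0.75 × (1 − 0.857844) = 0.106617.
Expected differing sites = pL ≈ 0.106617 × 1505 = 160.458585 ≈ 160.

160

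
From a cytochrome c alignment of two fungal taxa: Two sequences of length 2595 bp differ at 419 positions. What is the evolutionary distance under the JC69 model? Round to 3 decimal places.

0.182

p = 419/2595 ≈ 0.161464.
d = −(3/4) ln(1 − 4p/3) = −0.75 ln(1 − 0.215285) = −0.75 ln(0.784715)
  = −0.75 × (-0.242435) = 0.181826 substitutions/site.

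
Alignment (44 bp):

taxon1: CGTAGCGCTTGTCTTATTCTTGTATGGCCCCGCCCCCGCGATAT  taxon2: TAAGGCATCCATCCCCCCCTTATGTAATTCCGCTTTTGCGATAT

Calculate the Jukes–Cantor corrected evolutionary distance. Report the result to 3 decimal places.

The sequences differ at 24 of 44 sites, so p = 24/44 ≈ 0.545455.
d = −(3/4) ln(1 − 4p/3) = −0.75 ln(1 − 0.727273) = −0.75 ln(0.272727)
  = −0.75 × (-1.299284) = 0.974463 substitutions/site.

0.974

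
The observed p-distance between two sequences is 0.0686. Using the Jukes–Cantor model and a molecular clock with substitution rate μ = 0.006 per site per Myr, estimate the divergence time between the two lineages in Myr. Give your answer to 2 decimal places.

d = −(3/4) ln(1 − 4p/3) = −0.75 ln(1 − 0.091467) = −0.75 ln(0.908533)
  = −0.75 × (-0.095924) = 0.071943 substitutions/site.
Under a molecular clock d = 2μt, so t = d/(2μ) = 0.071943 / (2 × 0.006) = 6.00 Myr.

6.00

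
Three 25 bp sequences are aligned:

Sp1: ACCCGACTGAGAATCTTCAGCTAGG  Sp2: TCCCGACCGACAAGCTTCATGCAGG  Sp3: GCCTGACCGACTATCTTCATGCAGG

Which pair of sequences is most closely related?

Sp2 and Sp3

Sp1–Sp2: 7/25 differ, p = 0.280, d = 0.351.
Sp1–Sp3: 8/25 differ, p = 0.320, d = 0.417.
Sp2–Sp3: 4/25 differ, p = 0.160, d = 0.180.
The smallest distance is between Sp2 and Sp3.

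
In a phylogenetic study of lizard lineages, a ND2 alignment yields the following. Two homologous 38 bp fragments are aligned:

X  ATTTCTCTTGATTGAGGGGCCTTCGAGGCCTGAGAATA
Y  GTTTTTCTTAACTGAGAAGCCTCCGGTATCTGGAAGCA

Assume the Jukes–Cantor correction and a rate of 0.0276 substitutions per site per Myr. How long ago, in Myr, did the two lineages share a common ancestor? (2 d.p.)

The sequences differ at 15 of 38 sites, so p = 15/38 ≈ 0.394737.
d = −(3/4) ln(1 − 4p/3) = −0.75 ln(1 − 0.526316) = −0.75 ln(0.473684)
  = −0.75 × (-0.747215) = 0.560411 substitutions/site.
Under a molecular clock d = 2μt, so t = d/(2μ) = 0.560411 / (2 × 0.0276) = 10.15 Myr.

10.15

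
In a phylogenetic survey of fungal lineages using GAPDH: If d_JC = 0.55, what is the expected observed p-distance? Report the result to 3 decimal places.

p = (3/4)(1 − e^(−4d/3)) = 0.75 × (1 − e^(-0.733333)) = 0.75 × (1 − 0.480305) = 0.389771.

0.390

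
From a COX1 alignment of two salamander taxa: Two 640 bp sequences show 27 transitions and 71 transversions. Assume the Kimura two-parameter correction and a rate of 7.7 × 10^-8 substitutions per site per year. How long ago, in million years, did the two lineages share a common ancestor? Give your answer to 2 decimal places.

1.11

P = 27/640 ≈ 0.042188 and Q = 71/640 ≈ 0.110938.
Under the Kimura two-parameter model, d = −½ ln(1 − 2P − Q) − ¼ ln(1 − 2Q).
1 − 2P − Q = 0.804686, giving −½ ln(0.804686) = 0.108652.
1 − 2Q = 0.778124, giving −¼ ln(0.778124) = 0.062717.
d = 0.108652 + 0.062717 = 0.171369.
Under a molecular clock d = 2μt, so t = d/(2μ) = 0.171369 / (2 × 7.7 × 10^-8) = 1.11 million years.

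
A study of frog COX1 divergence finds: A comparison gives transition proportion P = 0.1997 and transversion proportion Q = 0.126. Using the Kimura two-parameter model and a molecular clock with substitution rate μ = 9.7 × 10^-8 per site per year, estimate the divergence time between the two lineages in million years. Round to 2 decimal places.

2.29

Under the Kimura two-parameter model, d = −½ ln(1 − 2P − Q) − ¼ ln(1 − 2Q).
1 − 2P − Q = 0.4746, giving −½ ln(0.4746) = 0.372641.
1 − 2Q = 0.748, giving −¼ ln(0.748) = 0.072588.
d = 0.372641 + 0.072588 = 0.445229.
Under a molecular clock d = 2μt, so t = d/(2μ) = 0.445229 / (2 × 9.7 × 10^-8) = 2.29 million years.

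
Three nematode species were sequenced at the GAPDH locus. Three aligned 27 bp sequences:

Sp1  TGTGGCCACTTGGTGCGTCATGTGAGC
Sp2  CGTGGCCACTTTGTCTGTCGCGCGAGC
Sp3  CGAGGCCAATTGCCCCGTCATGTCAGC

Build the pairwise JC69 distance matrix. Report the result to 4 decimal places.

Sp1–Sp2: 7/27 sites differ → p ≈ 0.259259, d = −0.75 ln(1 − 0.345679) = 0.318118 ≈ 0.3181.
Sp1–Sp3: 7/27 sites differ → p ≈ 0.259259, d = −0.75 ln(1 − 0.345679) = 0.318118 ≈ 0.3181.
Sp2–Sp3: 10/27 sites differ → p ≈ 0.37037, d = −0.75 ln(1 − 0.493827) = 0.510658 ≈ 0.5107.

d(Sp1,Sp2) = 0.3181, d(Sp1,Sp3) = 0.3181, d(Sp2,Sp3) = 0.5107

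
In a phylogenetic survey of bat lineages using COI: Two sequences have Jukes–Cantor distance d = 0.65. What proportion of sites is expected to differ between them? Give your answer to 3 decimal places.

0.435

p = (3/4)(1 − e^(−4d/3)) = 0.75 × (1 − e^(-0.866667)) = 0.75 × (1 − 0.420350) = 0.434738.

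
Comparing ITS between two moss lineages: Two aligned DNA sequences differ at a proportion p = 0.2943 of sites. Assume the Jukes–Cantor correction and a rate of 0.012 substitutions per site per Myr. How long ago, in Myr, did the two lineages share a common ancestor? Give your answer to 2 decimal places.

d = −(3/4) ln(1 − 4p/3) = −0.75 ln(1 − 0.3924) = −0.75 ln(0.6076)
  = −0.75 × (-0.498239) = 0.373679 substitutions/site.
Under a molecular clock d = 2μt, so t = d/(2μ) = 0.373679 / (2 × 0.012) = 15.57 Myr.

15.57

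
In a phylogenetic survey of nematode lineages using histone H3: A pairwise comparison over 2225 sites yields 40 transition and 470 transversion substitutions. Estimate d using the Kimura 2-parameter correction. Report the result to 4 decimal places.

P = 40/2225 ≈ 0.017978 and Q = 470/2225 ≈ 0.211236.
Under the Kimura two-parameter model, d = −½ ln(1 − 2P − Q) − ¼ ln(1 − 2Q).
1 − 2P − Q = 0.752808, giving −½ ln(0.752808) = 0.141973.
1 − 2Q = 0.577528, giving −¼ ln(0.577528) = 0.137250.
d = 0.141973 + 0.137250 = 0.279223.

0.2792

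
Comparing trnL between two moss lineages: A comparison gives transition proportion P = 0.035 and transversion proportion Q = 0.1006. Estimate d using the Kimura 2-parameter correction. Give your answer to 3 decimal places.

0.150

Under the Kimura two-parameter model, d = −½ ln(1 − 2P − Q) − ¼ ln(1 − 2Q).
1 − 2P − Q = 0.8294, giving −½ ln(0.8294) = 0.093526.
1 − 2Q = 0.7988, giving −¼ ln(0.7988) = 0.056161.
d = 0.093526 + 0.056161 = 0.149687.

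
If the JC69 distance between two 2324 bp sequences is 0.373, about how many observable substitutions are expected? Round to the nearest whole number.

683

Invert JC69: p = (3/4)(1 − e^(−4d/3)) = 0.75 × (1 − e^(-0.497333)) = 0.75 × (1 − 0.608150) = 0.293888.
Expected differing sites = pL ≈ 0.293888 × 2324 = 682.995712 ≈ 683.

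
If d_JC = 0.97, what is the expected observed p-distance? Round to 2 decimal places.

p = (3/4)(1 − e^(−4d/3)) = 0.75 × (1 − e^(-1.293333)) = 0.75 × (1 − 0.274355) = 0.544234.

0.54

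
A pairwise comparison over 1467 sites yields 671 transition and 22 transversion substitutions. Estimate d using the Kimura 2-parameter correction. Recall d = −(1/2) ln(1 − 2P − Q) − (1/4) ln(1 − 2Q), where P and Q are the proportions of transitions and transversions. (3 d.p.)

P = 671/1467 ≈ 0.457396 and Q = 22/1467 ≈ 0.014997.
Under the Kimura two-parameter model, d = −½ ln(1 − 2P − Q) − ¼ ln(1 − 2Q).
1 − 2P − Q = 0.070211, giving −½ ln(0.070211) = 1.328125.
1 − 2Q = 0.970006, giving −¼ ln(0.970006) = 0.007613.
d = 1.328125 + 0.007613 = 1.335738.

1.336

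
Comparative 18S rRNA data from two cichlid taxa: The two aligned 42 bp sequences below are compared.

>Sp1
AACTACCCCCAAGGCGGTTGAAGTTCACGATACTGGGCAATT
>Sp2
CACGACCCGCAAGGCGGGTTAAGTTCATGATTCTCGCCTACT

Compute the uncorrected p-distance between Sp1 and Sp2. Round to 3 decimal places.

0.262

The sequences differ at 11 of 42 positions.
p = 11/42 = 0.261904… ≈ 0.262 (to 3 d.p.).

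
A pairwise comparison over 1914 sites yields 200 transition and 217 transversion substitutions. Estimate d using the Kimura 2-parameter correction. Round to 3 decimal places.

P = 200/1914 ≈ 0.104493 and Q = 217/1914 ≈ 0.113375.
Under the Kimura two-parameter model, d = −½ ln(1 − 2P − Q) − ¼ ln(1 − 2Q).
1 − 2P − Q = 0.677639, giving −½ ln(0.677639) = 0.194570.
1 − 2Q = 0.77325, giving −¼ ln(0.77325) = 0.064288.
d = 0.194570 + 0.064288 = 0.258858.

0.259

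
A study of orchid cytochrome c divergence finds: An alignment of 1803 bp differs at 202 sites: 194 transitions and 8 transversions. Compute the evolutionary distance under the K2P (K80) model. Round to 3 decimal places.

0.126

P = 194/1803 ≈ 0.107598 and Q = 8/1803 ≈ 0.004437.
Under the Kimura two-parameter model, d = −½ ln(1 − 2P − Q) − ¼ ln(1 − 2Q).
1 − 2P − Q = 0.780367, giving −½ ln(0.780367) = 0.123995.
1 − 2Q = 0.991126, giving −¼ ln(0.991126) = 0.002228.
d = 0.123995 + 0.002228 = 0.126223.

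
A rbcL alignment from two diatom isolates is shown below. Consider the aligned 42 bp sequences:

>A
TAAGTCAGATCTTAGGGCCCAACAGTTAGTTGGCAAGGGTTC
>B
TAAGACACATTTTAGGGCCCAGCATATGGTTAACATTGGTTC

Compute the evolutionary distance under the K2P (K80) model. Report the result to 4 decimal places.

0.3239

Of 42 sites, 5 differences are transitions and 6 are transversions, so P = 5/42 ≈ 0.119048 and Q = 6/42 ≈ 0.142857.
Under the Kimura two-parameter model, d = −½ ln(1 − 2P − Q) − ¼ ln(1 − 2Q).
1 − 2P − Q = 0.619047, giving −½ ln(0.619047) = 0.239787.
1 − 2Q = 0.714286, giving −¼ ln(0.714286) = 0.084118.
d = 0.239787 + 0.084118 = 0.323905.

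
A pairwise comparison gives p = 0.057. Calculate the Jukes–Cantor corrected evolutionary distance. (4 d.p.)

d = −(3/4) ln(1 − 4p/3) = −0.75 ln(1 − 0.076) = −0.75 ln(0.924)
  = −0.75 × (-0.079043) = 0.059282 substitutions/site.

0.0593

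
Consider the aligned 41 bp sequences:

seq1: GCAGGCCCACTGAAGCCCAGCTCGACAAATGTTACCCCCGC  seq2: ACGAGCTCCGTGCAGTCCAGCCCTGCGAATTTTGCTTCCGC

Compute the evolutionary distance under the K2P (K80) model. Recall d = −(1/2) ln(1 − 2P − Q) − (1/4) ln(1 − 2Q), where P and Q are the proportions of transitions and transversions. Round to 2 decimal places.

Of 41 sites, 11 differences are transitions and 5 are transversions, so P = 11/41 ≈ 0.268293 and Q = 5/41 ≈ 0.121951.
Under the Kimura two-parameter model, d = −½ ln(1 − 2P − Q) − ¼ ln(1 − 2Q).
1 − 2P − Q = 0.341463, giving −½ ln(0.341463) = 0.537258.
1 − 2Q = 0.756098, giving −¼ ln(0.756098) = 0.069896.
d = 0.537258 + 0.069896 = 0.607154.

0.61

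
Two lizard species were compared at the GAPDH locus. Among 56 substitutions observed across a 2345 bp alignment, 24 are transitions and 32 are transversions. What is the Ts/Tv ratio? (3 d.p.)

0.750

R = 24/32 = 0.750.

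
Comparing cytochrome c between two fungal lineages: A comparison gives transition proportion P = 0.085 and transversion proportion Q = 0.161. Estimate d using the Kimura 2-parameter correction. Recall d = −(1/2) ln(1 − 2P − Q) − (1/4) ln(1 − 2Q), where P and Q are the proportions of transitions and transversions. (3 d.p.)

Under the Kimura two-parameter model, d = −½ ln(1 − 2P − Q) − ¼ ln(1 − 2Q).
1 − 2P − Q = 0.669, giving −½ ln(0.669) = 0.200986.
1 − 2Q = 0.678, giving −¼ ln(0.678) = 0.097152.
d = 0.200986 + 0.097152 = 0.298138.

0.298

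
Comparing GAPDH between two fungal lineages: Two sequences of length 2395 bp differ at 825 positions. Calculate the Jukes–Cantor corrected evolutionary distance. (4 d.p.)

p = 825/2395 ≈ 0.344468.
d = −(3/4) ln(1 − 4p/3) = −0.75 ln(1 − 0.459291) = −0.75 ln(0.540709)
  = −0.75 × (-0.614874) = 0.461156 substitutions/site.

0.4612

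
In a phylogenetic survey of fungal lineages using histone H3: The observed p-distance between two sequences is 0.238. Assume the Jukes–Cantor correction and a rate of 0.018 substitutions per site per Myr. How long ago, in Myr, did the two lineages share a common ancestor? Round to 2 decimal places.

d = −(3/4) ln(1 − 4p/3) = −0.75 ln(1 − 0.317333) = −0.75 ln(0.682667)
  = −0.75 × (-0.381748) = 0.286311 substitutions/site.
Under a molecular clock d = 2μt, so t = d/(2μ) = 0.286311 / (2 × 0.018) = 7.95 Myr.

7.95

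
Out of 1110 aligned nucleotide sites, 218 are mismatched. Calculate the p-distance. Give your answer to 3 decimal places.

p = 218/1110 = 0.196396… ≈ 0.196 (to 3 d.p.).

0.196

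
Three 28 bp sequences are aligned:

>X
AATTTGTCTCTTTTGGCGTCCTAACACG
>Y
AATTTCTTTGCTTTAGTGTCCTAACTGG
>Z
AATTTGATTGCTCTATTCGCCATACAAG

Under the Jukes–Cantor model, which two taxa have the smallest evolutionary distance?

X and Y

X–Y: 8/28 differ, p = 0.286, d = 0.360.
X–Z: 13/28 differ, p = 0.464, d = 0.724.
Y–Z: 10/28 differ, p = 0.357, d = 0.485.
The smallest distance is between X and Y.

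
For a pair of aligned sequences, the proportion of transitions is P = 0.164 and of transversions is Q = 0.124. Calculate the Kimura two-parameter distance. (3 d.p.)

0.372

Under the Kimura two-parameter model, d = −½ ln(1 − 2P − Q) − ¼ ln(1 − 2Q).
1 − 2P − Q = 0.548, giving −½ ln(0.548) = 0.300740.
1 − 2Q = 0.752, giving −¼ ln(0.752) = 0.071255.
d = 0.300740 + 0.071255 = 0.371995.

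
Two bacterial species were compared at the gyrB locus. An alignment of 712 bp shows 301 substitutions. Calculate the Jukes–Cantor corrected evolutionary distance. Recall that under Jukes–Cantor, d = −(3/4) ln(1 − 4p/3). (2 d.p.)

0.62

p = 301/712 ≈ 0.422753.
d = −(3/4) ln(1 − 4p/3) = −0.75 ln(1 − 0.563671) = −0.75 ln(0.436329)
  = −0.75 × (-0.829359) = 0.622019 substitutions/site.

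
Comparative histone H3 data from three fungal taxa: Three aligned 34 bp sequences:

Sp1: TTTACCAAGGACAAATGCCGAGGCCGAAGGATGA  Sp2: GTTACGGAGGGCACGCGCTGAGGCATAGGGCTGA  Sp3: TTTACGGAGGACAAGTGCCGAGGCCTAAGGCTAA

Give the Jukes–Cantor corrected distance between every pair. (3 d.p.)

d(Sp1,Sp2) = 0.477, d(Sp1,Sp3) = 0.201, d(Sp2,Sp3) = 0.282

Sp1–Sp2: 12/34 sites differ → p ≈ 0.352941, d = −0.75 ln(1 − 0.470588) = 0.476991 ≈ 0.477.
Sp1–Sp3: 6/34 sites differ → p ≈ 0.176471, d = −0.75 ln(1 − 0.235295) = 0.201199 ≈ 0.201.
Sp2–Sp3: 8/34 sites differ → p ≈ 0.235294, d = −0.75 ln(1 − 0.313725) = 0.282358 ≈ 0.282.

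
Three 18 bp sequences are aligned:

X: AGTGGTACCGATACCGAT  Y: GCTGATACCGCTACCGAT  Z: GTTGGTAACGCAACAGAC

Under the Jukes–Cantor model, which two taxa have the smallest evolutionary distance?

X–Y: 4/18 differ, p = 0.222, d = 0.264.
X–Z: 7/18 differ, p = 0.389, d = 0.548.
Y–Z: 6/18 differ, p = 0.333, d = 0.441.
The smallest distance is between X and Y.

X and Y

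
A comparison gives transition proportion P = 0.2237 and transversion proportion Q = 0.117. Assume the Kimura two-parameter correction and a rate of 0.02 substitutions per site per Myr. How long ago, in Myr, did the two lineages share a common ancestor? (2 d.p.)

Under the Kimura two-parameter model, d = −½ ln(1 − 2P − Q) − ¼ ln(1 − 2Q).
1 − 2P − Q = 0.4356, giving −½ ln(0.4356) = 0.415515.
1 − 2Q = 0.766, giving −¼ ln(0.766) = 0.066643.
d = 0.415515 + 0.066643 = 0.482158.
Under a molecular clock d = 2μt, so t = d/(2μ) = 0.482158 / (2 × 0.02) = 12.05 Myr.

12.05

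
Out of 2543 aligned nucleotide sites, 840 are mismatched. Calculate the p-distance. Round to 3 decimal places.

p = 840/2543 = 0.330318… ≈ 0.330 (to 3 d.p.).

0.330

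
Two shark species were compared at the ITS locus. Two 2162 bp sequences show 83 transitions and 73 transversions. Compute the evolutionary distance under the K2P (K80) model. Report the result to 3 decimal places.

P = 83/2162 ≈ 0.03839 and Q = 73/2162 ≈ 0.033765.
Under the Kimura two-parameter model, d = −½ ln(1 − 2P − Q) − ¼ ln(1 − 2Q).
1 − 2P − Q = 0.889455, giving −½ ln(0.889455) = 0.058573.
1 − 2Q = 0.93247, giving −¼ ln(0.93247) = 0.017480.
d = 0.058573 + 0.017480 = 0.076053.

0.076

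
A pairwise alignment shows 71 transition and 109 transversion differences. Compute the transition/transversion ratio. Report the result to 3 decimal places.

0.651

R = 71/109 = 0.651376… ≈ 0.651 (to 3 d.p.).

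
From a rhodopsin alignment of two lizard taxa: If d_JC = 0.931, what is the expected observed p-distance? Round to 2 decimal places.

0.53

p = (3/4)(1 − e^(−4d/3)) = 0.75 × (1 − e^(-1.241333)) = 0.75 × (1 − 0.288999) = 0.533251.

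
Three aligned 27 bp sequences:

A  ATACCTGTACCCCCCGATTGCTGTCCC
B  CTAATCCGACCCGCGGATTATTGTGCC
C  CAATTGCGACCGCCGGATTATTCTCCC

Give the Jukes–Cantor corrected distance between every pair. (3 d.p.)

d(A,B) = 0.588, d(A,C) = 0.673, d(B,C) = 0.318

A–B: 11/27 sites differ → p ≈ 0.407407, d = −0.75 ln(1 − 0.543209) = 0.587647 ≈ 0.588.
A–C: 12/27 sites differ → p ≈ 0.444444, d = −0.75 ln(1 − 0.592592) = 0.673455 ≈ 0.673.
B–C: 7/27 sites differ → p ≈ 0.259259, d = −0.75 ln(1 − 0.345679) = 0.318118 ≈ 0.318.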